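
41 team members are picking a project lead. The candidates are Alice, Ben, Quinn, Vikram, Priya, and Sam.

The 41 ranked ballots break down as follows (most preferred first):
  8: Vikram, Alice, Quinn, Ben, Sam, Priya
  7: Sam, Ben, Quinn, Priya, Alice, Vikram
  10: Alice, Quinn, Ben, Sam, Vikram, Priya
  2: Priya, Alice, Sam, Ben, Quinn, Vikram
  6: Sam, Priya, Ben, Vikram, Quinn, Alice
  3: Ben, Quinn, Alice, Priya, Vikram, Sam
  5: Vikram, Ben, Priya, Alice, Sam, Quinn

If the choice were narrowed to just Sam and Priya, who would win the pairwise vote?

Sam is ranked above Priya on 31 ballots; Priya above Sam on 10.

Sam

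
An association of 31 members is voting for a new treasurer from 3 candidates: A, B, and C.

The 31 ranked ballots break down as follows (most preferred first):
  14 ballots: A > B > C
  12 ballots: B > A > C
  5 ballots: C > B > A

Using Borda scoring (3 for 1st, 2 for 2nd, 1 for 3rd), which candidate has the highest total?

B

A: 14×3 + 12×2 + 5×1 = 71
B: 14×2 + 12×3 + 5×2 = 74
C: 14×1 + 12×1 + 5×3 = 41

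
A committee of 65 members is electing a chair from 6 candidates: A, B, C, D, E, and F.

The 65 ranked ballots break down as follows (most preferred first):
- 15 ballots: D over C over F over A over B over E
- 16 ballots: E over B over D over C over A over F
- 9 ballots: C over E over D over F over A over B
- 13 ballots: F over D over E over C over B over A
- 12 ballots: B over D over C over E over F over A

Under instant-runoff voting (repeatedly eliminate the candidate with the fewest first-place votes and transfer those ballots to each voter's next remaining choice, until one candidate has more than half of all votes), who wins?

Round 1: A 0, B 12, C 9, D 15, E 16, F 13. A eliminated.
Round 2: B 12, C 9, D 15, E 16, F 13. C eliminated.
Round 3: B 12, D 15, E 25, F 13. B eliminated.
Round 4: D 27, E 25, F 13. F eliminated.
Round 5: D 40, E 25. D has a majority (≥33).

D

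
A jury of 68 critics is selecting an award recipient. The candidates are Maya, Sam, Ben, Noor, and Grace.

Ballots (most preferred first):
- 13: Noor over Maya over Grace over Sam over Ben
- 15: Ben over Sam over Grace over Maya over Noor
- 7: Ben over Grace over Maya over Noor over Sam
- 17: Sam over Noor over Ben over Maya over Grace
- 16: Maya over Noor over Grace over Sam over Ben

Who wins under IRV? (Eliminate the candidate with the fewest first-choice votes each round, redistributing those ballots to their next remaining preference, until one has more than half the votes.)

Round 1: Maya 16, Sam 17, Ben 22, Noor 13, Grace 0. Grace eliminated.
Round 2: Maya 16, Sam 17, Ben 22, Noor 13. Noor eliminated.
Round 3: Maya 29, Sam 17, Ben 22. Sam eliminated.
Round 4: Maya 29, Ben 39. Ben has a majority (≥35).

Ben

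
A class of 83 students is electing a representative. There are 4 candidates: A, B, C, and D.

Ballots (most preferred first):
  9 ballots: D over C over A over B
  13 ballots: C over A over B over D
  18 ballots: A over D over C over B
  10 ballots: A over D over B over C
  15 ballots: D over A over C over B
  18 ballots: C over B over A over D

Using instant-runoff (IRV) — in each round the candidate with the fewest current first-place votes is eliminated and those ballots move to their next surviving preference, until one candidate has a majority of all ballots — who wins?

Round 1: A 28, B 0, C 31, D 24. B eliminated.
Round 2: A 28, C 31, D 24. D eliminated.
Round 3: A 43, C 40. A has a majority (≥42).

A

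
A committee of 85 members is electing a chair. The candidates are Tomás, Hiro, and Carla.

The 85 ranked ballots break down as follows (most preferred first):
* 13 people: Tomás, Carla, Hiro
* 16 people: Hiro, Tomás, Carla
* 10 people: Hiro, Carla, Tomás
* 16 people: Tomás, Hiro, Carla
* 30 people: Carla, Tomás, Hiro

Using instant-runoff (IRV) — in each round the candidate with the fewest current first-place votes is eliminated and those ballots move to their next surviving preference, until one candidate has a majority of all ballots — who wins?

Round 1: Tomás 29, Hiro 26, Carla 30. Hiro eliminated.
Round 2: Tomás 45, Carla 40. Tomás has a majority (≥43).

Tomás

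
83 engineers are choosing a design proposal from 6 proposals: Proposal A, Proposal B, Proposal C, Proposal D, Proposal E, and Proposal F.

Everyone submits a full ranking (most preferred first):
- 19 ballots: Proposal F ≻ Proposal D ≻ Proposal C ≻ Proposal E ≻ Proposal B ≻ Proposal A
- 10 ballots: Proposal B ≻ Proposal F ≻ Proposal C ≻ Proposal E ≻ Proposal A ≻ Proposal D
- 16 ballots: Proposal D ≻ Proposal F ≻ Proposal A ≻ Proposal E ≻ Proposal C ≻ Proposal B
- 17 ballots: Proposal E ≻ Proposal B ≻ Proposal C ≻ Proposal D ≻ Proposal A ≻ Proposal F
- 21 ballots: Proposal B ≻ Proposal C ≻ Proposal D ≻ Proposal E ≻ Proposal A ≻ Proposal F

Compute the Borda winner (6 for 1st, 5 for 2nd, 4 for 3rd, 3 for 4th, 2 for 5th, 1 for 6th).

Proposal D

Proposal A: 19×1 + 10×2 + 16×4 + 17×2 + 21×2 = 179
Proposal B: 19×2 + 10×6 + 16×1 + 17×5 + 21×6 = 325
Proposal C: 19×4 + 10×4 + 16×2 + 17×4 + 21×5 = 321
Proposal D: 19×5 + 10×1 + 16×6 + 17×3 + 21×4 = 336
Proposal E: 19×3 + 10×3 + 16×3 + 17×6 + 21×3 = 300
Proposal F: 19×6 + 10×5 + 16×5 + 17×1 + 21×1 = 282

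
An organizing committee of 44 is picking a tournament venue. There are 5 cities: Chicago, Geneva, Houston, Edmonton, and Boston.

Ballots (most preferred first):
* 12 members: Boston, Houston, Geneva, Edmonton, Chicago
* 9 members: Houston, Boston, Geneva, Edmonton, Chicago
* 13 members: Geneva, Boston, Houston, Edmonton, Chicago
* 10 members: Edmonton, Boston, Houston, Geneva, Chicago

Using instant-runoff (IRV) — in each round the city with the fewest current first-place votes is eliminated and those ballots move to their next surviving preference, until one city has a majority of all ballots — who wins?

Round 1: Chicago 0, Geneva 13, Houston 9, Edmonton 10, Boston 12. Chicago eliminated.
Round 2: Geneva 13, Houston 9, Edmonton 10, Boston 12. Houston eliminated.
Round 3: Geneva 13, Edmonton 10, Boston 21. Edmonton eliminated.
Round 4: Geneva 13, Boston 31. Boston has a majority (≥23).

Boston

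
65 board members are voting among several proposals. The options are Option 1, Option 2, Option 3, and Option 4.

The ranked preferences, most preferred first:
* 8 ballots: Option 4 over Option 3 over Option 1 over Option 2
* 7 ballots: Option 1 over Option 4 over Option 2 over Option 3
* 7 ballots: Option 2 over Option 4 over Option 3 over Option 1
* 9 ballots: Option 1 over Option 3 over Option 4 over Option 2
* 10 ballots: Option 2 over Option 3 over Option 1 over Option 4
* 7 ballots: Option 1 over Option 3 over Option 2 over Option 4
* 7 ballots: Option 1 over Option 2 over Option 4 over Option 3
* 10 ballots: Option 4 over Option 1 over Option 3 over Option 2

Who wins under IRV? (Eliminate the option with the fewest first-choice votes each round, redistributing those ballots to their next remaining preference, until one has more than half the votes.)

Option 1

Round 1: Option 1 30, Option 2 17, Option 3 0, Option 4 18. Option 3 eliminated.
Round 2: Option 1 30, Option 2 17, Option 4 18. Option 2 eliminated.
Round 3: Option 1 40, Option 4 25. Option 1 has a majority (≥33).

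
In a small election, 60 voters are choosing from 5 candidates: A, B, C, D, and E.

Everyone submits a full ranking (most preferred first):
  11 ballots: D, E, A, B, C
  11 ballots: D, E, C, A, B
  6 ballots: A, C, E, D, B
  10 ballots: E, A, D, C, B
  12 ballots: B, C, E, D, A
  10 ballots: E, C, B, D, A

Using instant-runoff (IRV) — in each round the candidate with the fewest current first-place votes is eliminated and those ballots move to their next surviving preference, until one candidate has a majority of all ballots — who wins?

Round 1: A 6, B 12, C 0, D 22, E 20. C eliminated.
Round 2: A 6, B 12, D 22, E 20. A eliminated.
Round 3: B 12, D 22, E 26. B eliminated.
Round 4: D 22, E 38. E has a majority (≥31).

E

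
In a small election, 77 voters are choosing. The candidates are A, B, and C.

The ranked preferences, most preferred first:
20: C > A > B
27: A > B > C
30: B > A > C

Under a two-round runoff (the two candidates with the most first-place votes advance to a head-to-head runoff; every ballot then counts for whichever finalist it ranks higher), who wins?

Round 1 first-place votes: A 27, B 30, C 20. B and A advance.
Runoff: B is ranked above A on 30 ballots, A above B on 47.

A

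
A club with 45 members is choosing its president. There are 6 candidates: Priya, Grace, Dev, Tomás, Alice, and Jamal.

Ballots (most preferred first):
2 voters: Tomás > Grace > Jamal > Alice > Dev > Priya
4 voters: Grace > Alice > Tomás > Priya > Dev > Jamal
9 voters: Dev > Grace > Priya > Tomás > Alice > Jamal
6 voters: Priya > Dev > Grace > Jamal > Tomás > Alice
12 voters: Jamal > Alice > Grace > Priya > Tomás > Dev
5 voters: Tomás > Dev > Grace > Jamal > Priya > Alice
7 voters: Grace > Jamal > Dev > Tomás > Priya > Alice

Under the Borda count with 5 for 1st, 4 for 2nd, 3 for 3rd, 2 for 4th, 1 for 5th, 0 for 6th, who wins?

Priya: 2×0 + 4×2 + 9×3 + 6×5 + 12×2 + 5×1 + 7×1 = 101
Grace: 2×4 + 4×5 + 9×4 + 6×3 + 12×3 + 5×3 + 7×5 = 168
Dev: 2×1 + 4×1 + 9×5 + 6×4 + 12×0 + 5×4 + 7×3 = 116
Tomás: 2×5 + 4×3 + 9×2 + 6×1 + 12×1 + 5×5 + 7×2 = 97
Alice: 2×2 + 4×4 + 9×1 + 6×0 + 12×4 + 5×0 + 7×0 = 77
Jamal: 2×3 + 4×0 + 9×0 + 6×2 + 12×5 + 5×2 + 7×4 = 116

Grace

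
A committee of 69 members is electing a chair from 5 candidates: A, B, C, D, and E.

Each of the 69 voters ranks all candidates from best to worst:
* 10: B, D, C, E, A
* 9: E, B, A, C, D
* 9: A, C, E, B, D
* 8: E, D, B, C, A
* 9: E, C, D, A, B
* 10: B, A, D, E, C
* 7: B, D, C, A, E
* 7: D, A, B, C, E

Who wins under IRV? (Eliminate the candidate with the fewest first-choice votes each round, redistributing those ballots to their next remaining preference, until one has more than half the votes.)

E

Round 1: A 9, B 27, C 0, D 7, E 26. C eliminated.
Round 2: A 9, B 27, D 7, E 26. D eliminated.
Round 3: A 16, B 27, E 26. A eliminated.
Round 4: B 34, E 35. E has a majority (≥35).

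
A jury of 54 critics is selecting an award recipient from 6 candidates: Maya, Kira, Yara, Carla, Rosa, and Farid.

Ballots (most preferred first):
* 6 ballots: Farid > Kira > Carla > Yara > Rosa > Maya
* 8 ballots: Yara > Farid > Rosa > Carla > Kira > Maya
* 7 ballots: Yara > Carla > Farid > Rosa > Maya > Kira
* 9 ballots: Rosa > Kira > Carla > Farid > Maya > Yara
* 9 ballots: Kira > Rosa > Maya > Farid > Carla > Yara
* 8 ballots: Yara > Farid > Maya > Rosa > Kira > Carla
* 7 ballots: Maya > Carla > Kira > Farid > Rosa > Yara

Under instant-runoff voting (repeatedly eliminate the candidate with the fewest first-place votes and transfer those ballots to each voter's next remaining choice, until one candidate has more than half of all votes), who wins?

Round 1: Maya 7, Kira 9, Yara 23, Carla 0, Rosa 9, Farid 6. Carla eliminated.
Round 2: Maya 7, Kira 9, Yara 23, Rosa 9, Farid 6. Farid eliminated.
Round 3: Maya 7, Kira 15, Yara 23, Rosa 9. Maya eliminated.
Round 4: Kira 22, Yara 23, Rosa 9. Rosa eliminated.
Round 5: Kira 31, Yara 23. Kira has a majority (≥28).

Kira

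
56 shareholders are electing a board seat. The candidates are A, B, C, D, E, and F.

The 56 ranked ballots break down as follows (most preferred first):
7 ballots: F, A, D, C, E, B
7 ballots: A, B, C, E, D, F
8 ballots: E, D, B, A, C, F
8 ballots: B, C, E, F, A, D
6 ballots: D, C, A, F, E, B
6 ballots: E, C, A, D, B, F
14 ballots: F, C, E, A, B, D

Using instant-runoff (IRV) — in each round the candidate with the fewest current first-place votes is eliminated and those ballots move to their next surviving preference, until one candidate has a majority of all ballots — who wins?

Round 1: A 7, B 8, C 0, D 6, E 14, F 21. C eliminated.
Round 2: A 7, B 8, D 6, E 14, F 21. D eliminated.
Round 3: A 13, B 8, E 14, F 21. B eliminated.
Round 4: A 13, E 22, F 21. A eliminated.
Round 5: E 29, F 27. E has a majority (≥29).

E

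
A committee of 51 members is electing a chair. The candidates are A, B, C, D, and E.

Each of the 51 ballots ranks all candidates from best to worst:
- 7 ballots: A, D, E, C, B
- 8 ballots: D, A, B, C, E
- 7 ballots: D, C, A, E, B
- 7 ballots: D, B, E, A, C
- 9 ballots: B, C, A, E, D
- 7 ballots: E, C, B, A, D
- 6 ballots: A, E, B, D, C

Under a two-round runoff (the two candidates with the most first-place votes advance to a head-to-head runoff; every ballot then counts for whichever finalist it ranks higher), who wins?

Round 1 first-place votes: A 13, B 9, C 0, D 22, E 7. D and A advance.
Runoff: D is ranked above A on 22 ballots, A above D on 29.

A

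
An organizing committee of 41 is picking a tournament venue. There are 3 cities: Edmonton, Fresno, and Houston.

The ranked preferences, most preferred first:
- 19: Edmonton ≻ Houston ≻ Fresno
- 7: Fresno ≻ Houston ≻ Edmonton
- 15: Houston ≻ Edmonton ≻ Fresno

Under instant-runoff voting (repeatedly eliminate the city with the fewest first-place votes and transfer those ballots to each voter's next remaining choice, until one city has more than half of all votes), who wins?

Round 1: Edmonton 19, Fresno 7, Houston 15. Fresno eliminated.
Round 2: Edmonton 19, Houston 22. Houston has a majority (≥21).

Houston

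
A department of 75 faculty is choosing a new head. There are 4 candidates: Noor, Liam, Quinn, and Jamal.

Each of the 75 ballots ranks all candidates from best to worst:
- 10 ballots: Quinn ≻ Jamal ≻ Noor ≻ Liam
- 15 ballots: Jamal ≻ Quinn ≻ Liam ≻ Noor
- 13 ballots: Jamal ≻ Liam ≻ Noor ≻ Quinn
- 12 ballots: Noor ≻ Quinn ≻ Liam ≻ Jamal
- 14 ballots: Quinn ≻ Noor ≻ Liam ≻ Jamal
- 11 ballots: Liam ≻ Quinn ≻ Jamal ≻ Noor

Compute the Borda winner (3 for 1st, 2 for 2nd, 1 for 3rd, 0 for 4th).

Noor: 10×1 + 15×0 + 13×1 + 12×3 + 14×2 + 11×0 = 87
Liam: 10×0 + 15×1 + 13×2 + 12×1 + 14×1 + 11×3 = 100
Quinn: 10×3 + 15×2 + 13×0 + 12×2 + 14×3 + 11×2 = 148
Jamal: 10×2 + 15×3 + 13×3 + 12×0 + 14×0 + 11×1 = 115

Quinn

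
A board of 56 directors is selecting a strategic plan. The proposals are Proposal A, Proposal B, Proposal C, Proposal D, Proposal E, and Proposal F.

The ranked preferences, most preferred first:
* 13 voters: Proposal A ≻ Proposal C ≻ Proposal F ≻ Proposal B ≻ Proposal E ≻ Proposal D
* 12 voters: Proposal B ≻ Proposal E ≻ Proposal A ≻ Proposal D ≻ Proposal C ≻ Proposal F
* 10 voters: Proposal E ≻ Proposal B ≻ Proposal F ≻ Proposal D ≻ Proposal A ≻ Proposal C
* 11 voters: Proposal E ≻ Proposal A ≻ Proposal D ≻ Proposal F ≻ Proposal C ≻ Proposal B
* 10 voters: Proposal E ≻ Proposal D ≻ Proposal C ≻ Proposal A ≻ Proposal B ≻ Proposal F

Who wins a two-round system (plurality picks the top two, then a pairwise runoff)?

Proposal E

Round 1 first-place votes: Proposal A 13, Proposal B 12, Proposal C 0, Proposal D 0, Proposal E 31, Proposal F 0. Proposal E and Proposal A advance.
Runoff: Proposal E is ranked above Proposal A on 43 ballots, Proposal A above Proposal E on 13.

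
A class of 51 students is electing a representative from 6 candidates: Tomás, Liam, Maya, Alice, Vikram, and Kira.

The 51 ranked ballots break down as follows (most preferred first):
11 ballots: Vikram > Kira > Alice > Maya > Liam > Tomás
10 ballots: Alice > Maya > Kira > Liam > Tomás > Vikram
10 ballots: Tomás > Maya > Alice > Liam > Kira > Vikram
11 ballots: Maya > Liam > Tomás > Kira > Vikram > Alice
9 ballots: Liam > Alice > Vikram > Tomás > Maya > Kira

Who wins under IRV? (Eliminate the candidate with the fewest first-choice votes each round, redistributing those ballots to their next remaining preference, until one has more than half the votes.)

Alice

Round 1: Tomás 10, Liam 9, Maya 11, Alice 10, Vikram 11, Kira 0. Kira eliminated.
Round 2: Tomás 10, Liam 9, Maya 11, Alice 10, Vikram 11. Liam eliminated.
Round 3: Tomás 10, Maya 11, Alice 19, Vikram 11. Tomás eliminated.
Round 4: Maya 21, Alice 19, Vikram 11. Vikram eliminated.
Round 5: Maya 21, Alice 30. Alice has a majority (≥26).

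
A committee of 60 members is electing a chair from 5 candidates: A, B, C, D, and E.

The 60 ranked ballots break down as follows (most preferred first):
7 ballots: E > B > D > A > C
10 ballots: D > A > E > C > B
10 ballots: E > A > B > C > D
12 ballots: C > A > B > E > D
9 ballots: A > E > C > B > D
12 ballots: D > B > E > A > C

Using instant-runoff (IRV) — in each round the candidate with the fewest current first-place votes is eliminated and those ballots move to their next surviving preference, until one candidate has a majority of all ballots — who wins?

Round 1: A 9, B 0, C 12, D 22, E 17. B eliminated.
Round 2: A 9, C 12, D 22, E 17. A eliminated.
Round 3: C 12, D 22, E 26. C eliminated.
Round 4: D 22, E 38. E has a majority (≥31).

E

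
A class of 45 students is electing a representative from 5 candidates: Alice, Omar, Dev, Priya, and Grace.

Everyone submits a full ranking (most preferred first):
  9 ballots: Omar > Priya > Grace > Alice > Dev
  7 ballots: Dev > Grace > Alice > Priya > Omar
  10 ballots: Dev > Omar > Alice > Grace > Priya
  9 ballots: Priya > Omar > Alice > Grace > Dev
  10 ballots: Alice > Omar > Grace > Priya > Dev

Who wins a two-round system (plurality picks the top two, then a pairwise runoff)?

Round 1 first-place votes: Alice 10, Omar 9, Dev 17, Priya 9, Grace 0. Dev and Alice advance.
Runoff: Dev is ranked above Alice on 17 ballots, Alice above Dev on 28.

Alice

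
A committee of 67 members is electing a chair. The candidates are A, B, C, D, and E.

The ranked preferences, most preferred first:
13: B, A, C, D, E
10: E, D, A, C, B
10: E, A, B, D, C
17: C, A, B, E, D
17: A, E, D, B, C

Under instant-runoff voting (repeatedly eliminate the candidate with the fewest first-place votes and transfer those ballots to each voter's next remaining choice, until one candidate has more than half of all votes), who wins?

Round 1: A 17, B 13, C 17, D 0, E 20. D eliminated.
Round 2: A 17, B 13, C 17, E 20. B eliminated.
Round 3: A 30, C 17, E 20. C eliminated.
Round 4: A 47, E 20. A has a majority (≥34).

A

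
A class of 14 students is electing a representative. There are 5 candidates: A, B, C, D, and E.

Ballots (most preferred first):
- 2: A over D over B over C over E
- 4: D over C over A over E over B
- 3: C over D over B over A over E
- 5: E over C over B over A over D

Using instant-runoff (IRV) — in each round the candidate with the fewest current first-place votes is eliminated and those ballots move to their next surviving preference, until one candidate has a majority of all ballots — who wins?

D

Round 1: A 2, B 0, C 3, D 4, E 5. B eliminated.
Round 2: A 2, C 3, D 4, E 5. A eliminated.
Round 3: C 3, D 6, E 5. C eliminated.
Round 4: D 9, E 5. D has a majority (≥8).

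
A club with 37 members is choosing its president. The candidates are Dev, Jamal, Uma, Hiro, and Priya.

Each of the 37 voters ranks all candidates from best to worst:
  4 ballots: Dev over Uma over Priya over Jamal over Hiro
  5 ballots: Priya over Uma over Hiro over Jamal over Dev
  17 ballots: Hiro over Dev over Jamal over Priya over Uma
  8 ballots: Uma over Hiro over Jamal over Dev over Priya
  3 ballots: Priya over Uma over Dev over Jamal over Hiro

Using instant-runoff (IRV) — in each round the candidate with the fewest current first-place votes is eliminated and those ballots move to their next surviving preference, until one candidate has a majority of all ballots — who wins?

Round 1: Dev 4, Jamal 0, Uma 8, Hiro 17, Priya 8. Jamal eliminated.
Round 2: Dev 4, Uma 8, Hiro 17, Priya 8. Dev eliminated.
Round 3: Uma 12, Hiro 17, Priya 8. Priya eliminated.
Round 4: Uma 20, Hiro 17. Uma has a majority (≥19).

Uma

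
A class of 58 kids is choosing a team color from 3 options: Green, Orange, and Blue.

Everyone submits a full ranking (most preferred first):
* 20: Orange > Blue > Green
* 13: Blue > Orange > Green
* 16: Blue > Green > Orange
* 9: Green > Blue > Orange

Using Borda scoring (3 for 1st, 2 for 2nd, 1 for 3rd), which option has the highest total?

Green: 20×1 + 13×1 + 16×2 + 9×3 = 92
Orange: 20×3 + 13×2 + 16×1 + 9×1 = 111
Blue: 20×2 + 13×3 + 16×3 + 9×2 = 145

Blue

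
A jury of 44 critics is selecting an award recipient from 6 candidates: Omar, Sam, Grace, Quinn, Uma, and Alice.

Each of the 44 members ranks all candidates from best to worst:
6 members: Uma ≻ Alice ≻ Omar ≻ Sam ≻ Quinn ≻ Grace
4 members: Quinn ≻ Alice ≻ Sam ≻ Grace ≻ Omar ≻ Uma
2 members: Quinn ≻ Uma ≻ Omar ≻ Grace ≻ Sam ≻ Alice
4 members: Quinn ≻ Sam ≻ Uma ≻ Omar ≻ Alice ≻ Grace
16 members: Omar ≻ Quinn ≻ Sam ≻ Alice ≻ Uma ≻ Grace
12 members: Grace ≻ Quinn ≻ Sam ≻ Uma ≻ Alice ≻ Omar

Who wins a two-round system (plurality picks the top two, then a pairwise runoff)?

Round 1 first-place votes: Omar 16, Sam 0, Grace 12, Quinn 10, Uma 6, Alice 0. Omar and Grace advance.
Runoff: Omar is ranked above Grace on 28 ballots, Grace above Omar on 16.

Omar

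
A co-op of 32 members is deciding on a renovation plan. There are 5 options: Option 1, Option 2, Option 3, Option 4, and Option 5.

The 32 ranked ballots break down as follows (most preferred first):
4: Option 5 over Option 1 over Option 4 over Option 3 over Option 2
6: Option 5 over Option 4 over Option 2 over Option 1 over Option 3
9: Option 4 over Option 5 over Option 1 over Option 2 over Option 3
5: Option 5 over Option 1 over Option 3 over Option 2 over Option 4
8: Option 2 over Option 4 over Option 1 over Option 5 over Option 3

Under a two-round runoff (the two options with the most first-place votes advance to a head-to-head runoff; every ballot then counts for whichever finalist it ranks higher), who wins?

Option 4

Round 1 first-place votes: Option 1 0, Option 2 8, Option 3 0, Option 4 9, Option 5 15. Option 5 and Option 4 advance.
Runoff: Option 5 is ranked above Option 4 on 15 ballots, Option 4 above Option 5 on 17.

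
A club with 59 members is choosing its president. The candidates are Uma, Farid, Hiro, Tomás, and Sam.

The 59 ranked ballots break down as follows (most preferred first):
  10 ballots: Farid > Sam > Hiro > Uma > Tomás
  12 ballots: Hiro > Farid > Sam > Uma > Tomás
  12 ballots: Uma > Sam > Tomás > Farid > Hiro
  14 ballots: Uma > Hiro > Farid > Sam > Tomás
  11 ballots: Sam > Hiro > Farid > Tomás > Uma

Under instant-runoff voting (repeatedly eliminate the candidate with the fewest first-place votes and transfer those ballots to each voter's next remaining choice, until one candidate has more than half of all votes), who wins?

Sam

Round 1: Uma 26, Farid 10, Hiro 12, Tomás 0, Sam 11. Tomás eliminated.
Round 2: Uma 26, Farid 10, Hiro 12, Sam 11. Farid eliminated.
Round 3: Uma 26, Hiro 12, Sam 21. Hiro eliminated.
Round 4: Uma 26, Sam 33. Sam has a majority (≥30).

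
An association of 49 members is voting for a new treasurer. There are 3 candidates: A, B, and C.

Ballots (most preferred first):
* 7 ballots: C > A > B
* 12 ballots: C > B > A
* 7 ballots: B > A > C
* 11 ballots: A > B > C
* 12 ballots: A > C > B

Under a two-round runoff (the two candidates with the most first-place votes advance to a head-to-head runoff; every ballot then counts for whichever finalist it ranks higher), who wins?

A

Round 1 first-place votes: A 23, B 7, C 19. A and C advance.
Runoff: A is ranked above C on 30 ballots, C above A on 19.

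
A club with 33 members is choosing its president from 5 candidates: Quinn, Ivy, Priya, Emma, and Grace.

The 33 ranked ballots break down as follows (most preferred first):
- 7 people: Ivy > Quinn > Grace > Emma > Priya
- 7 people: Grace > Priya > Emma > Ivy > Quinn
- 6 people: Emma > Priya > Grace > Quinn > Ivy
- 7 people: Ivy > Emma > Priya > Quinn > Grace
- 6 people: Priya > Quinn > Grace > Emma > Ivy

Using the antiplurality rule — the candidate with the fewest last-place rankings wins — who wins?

Last-place votes: Quinn 7, Ivy 12, Priya 7, Emma 0, Grace 7.

Emma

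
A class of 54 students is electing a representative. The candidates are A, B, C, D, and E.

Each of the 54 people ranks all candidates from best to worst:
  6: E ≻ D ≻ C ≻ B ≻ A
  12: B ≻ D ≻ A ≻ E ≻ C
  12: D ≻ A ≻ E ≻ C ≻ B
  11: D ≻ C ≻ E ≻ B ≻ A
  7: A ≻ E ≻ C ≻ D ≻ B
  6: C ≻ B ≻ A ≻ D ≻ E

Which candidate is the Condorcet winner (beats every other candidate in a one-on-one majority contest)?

D vs A: 41–13
D vs B: 36–18
D vs C: 41–13
D vs E: 41–13
D beats every other candidate.

D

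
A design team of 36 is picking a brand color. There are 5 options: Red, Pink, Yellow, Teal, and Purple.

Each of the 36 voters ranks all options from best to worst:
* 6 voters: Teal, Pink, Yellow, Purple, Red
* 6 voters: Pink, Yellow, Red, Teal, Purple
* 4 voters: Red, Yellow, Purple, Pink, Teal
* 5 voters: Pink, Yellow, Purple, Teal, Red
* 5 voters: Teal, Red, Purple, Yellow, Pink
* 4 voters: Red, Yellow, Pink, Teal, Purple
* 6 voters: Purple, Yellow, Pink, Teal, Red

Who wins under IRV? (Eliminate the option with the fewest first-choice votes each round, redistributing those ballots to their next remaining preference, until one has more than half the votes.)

Round 1: Red 8, Pink 11, Yellow 0, Teal 11, Purple 6. Yellow eliminated.
Round 2: Red 8, Pink 11, Teal 11, Purple 6. Purple eliminated.
Round 3: Red 8, Pink 17, Teal 11. Red eliminated.
Round 4: Pink 25, Teal 11. Pink has a majority (≥19).

Pink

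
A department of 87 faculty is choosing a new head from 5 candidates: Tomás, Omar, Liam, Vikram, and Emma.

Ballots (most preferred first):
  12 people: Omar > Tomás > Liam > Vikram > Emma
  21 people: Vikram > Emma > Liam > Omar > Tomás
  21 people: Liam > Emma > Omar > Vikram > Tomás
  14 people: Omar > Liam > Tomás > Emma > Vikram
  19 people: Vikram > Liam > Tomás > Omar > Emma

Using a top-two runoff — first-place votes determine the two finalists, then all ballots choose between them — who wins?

Round 1 first-place votes: Tomás 0, Omar 26, Liam 21, Vikram 40, Emma 0. Vikram and Omar advance.
Runoff: Vikram is ranked above Omar on 40 ballots, Omar above Vikram on 47.

Omar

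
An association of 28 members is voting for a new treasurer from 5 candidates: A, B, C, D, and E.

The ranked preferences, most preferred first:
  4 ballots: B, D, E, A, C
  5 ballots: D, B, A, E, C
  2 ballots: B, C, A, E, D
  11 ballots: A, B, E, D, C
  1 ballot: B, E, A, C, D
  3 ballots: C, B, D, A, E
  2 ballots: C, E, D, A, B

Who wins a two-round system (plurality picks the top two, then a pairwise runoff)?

B

Round 1 first-place votes: A 11, B 7, C 5, D 5, E 0. A and B advance.
Runoff: A is ranked above B on 13 ballots, B above A on 15.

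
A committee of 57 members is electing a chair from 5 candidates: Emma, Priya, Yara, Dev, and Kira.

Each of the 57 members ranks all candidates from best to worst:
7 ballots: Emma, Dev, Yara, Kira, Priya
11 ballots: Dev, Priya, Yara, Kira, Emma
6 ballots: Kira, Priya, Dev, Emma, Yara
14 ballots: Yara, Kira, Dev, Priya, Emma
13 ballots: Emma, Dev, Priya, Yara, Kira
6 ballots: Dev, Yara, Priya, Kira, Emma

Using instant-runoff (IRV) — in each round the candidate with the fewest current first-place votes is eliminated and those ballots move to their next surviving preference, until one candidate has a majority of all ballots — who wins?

Round 1: Emma 20, Priya 0, Yara 14, Dev 17, Kira 6. Priya eliminated.
Round 2: Emma 20, Yara 14, Dev 17, Kira 6. Kira eliminated.
Round 3: Emma 20, Yara 14, Dev 23. Yara eliminated.
Round 4: Emma 20, Dev 37. Dev has a majority (≥29).

Dev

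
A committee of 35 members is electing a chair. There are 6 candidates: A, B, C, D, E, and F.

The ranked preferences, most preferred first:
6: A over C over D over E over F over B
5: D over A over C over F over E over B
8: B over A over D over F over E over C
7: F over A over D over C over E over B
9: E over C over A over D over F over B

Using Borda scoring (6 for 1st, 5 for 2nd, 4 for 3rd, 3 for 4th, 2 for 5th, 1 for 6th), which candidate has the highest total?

A: 6×6 + 5×5 + 8×5 + 7×5 + 9×4 = 172
B: 6×1 + 5×1 + 8×6 + 7×1 + 9×1 = 75
C: 6×5 + 5×4 + 8×1 + 7×3 + 9×5 = 124
D: 6×4 + 5×6 + 8×4 + 7×4 + 9×3 = 141
E: 6×3 + 5×2 + 8×2 + 7×2 + 9×6 = 112
F: 6×2 + 5×3 + 8×3 + 7×6 + 9×2 = 111

A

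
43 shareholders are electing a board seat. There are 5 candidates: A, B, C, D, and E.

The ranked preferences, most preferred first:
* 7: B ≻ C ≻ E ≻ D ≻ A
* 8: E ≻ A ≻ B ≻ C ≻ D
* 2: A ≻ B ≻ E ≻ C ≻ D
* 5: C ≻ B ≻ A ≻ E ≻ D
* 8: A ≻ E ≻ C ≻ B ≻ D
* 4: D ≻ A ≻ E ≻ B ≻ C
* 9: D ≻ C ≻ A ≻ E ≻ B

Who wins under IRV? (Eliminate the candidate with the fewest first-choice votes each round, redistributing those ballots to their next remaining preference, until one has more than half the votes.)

A

Round 1: A 10, B 7, C 5, D 13, E 8. C eliminated.
Round 2: A 10, B 12, D 13, E 8. E eliminated.
Round 3: A 18, B 12, D 13. B eliminated.
Round 4: A 23, D 20. A has a majority (≥22).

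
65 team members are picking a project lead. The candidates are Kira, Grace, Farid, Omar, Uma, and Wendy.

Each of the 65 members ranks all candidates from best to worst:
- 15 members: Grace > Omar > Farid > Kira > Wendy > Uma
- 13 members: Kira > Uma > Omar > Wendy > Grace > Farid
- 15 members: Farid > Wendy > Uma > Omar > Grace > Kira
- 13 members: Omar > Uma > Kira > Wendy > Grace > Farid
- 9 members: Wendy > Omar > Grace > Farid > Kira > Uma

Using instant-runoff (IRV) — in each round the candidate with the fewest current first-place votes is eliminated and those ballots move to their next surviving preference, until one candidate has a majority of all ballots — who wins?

Round 1: Kira 13, Grace 15, Farid 15, Omar 13, Uma 0, Wendy 9. Uma eliminated.
Round 2: Kira 13, Grace 15, Farid 15, Omar 13, Wendy 9. Wendy eliminated.
Round 3: Kira 13, Grace 15, Farid 15, Omar 22. Kira eliminated.
Round 4: Grace 15, Farid 15, Omar 35. Omar has a majority (≥33).

Omar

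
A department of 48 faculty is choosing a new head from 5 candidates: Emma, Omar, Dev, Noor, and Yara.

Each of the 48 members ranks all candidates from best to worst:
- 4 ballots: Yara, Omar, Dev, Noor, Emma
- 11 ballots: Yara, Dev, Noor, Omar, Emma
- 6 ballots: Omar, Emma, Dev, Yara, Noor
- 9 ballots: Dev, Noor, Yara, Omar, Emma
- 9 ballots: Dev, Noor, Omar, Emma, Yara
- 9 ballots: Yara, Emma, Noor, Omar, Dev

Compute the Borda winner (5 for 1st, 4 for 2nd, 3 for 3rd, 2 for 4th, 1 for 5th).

Dev

Emma: 4×1 + 11×1 + 6×4 + 9×1 + 9×2 + 9×4 = 102
Omar: 4×4 + 11×2 + 6×5 + 9×2 + 9×3 + 9×2 = 131
Dev: 4×3 + 11×4 + 6×3 + 9×5 + 9×5 + 9×1 = 173
Noor: 4×2 + 11×3 + 6×1 + 9×4 + 9×4 + 9×3 = 146
Yara: 4×5 + 11×5 + 6×2 + 9×3 + 9×1 + 9×5 = 168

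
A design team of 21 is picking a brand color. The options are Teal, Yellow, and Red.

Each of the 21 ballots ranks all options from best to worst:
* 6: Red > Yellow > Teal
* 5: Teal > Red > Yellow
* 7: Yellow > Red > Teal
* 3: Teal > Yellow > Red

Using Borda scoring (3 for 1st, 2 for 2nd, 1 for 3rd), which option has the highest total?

Teal: 6×1 + 5×3 + 7×1 + 3×3 = 37
Yellow: 6×2 + 5×1 + 7×3 + 3×2 = 44
Red: 6×3 + 5×2 + 7×2 + 3×1 = 45

Red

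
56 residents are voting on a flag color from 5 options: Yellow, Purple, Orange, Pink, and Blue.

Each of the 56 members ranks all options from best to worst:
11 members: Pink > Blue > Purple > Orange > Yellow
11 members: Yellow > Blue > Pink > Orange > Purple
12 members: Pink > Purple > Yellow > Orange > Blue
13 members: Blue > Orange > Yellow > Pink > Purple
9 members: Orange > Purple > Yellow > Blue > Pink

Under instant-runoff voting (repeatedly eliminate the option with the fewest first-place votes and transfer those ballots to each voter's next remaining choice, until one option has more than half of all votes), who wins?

Round 1: Yellow 11, Purple 0, Orange 9, Pink 23, Blue 13. Purple eliminated.
Round 2: Yellow 11, Orange 9, Pink 23, Blue 13. Orange eliminated.
Round 3: Yellow 20, Pink 23, Blue 13. Blue eliminated.
Round 4: Yellow 33, Pink 23. Yellow has a majority (≥29).

Yellow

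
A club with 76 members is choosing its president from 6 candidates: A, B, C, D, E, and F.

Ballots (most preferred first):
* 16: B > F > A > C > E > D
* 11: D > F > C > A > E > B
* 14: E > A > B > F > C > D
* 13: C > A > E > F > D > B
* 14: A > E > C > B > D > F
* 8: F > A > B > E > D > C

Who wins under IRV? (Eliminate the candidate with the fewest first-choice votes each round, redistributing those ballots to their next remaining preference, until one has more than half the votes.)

Round 1: A 14, B 16, C 13, D 11, E 14, F 8. F eliminated.
Round 2: A 22, B 16, C 13, D 11, E 14. D eliminated.
Round 3: A 22, B 16, C 24, E 14. E eliminated.
Round 4: A 36, B 16, C 24. B eliminated.
Round 5: A 52, C 24. A has a majority (≥39).

A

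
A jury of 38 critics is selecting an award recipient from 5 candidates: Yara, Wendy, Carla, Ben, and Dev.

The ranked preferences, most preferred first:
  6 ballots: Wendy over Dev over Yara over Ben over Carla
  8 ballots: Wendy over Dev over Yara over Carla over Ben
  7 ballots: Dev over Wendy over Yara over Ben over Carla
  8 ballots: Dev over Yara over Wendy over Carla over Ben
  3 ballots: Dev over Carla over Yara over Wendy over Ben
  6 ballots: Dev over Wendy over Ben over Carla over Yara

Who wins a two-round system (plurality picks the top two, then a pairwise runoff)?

Round 1 first-place votes: Yara 0, Wendy 14, Carla 0, Ben 0, Dev 24. Dev and Wendy advance.
Runoff: Dev is ranked above Wendy on 24 ballots, Wendy above Dev on 14.

Dev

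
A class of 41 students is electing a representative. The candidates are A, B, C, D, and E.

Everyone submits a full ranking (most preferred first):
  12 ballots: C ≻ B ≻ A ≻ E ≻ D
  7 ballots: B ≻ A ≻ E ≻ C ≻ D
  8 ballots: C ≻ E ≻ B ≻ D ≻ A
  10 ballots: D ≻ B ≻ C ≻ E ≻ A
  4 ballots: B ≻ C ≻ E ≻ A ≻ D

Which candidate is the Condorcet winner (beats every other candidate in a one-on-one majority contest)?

B vs A: 41–0
B vs C: 21–20
B vs D: 31–10
B vs E: 33–8
B beats every other candidate.

B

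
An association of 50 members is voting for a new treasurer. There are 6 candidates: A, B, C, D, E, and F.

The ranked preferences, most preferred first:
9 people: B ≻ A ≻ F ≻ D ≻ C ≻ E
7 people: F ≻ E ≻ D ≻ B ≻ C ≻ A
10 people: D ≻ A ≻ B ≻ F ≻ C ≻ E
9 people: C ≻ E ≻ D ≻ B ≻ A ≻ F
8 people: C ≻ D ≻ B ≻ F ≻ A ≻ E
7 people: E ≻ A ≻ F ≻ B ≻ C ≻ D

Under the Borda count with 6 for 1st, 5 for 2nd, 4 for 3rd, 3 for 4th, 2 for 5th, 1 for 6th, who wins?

D

A: 9×5 + 7×1 + 10×5 + 9×2 + 8×2 + 7×5 = 171
B: 9×6 + 7×3 + 10×4 + 9×3 + 8×4 + 7×3 = 195
C: 9×2 + 7×2 + 10×2 + 9×6 + 8×6 + 7×2 = 168
D: 9×3 + 7×4 + 10×6 + 9×4 + 8×5 + 7×1 = 198
E: 9×1 + 7×5 + 10×1 + 9×5 + 8×1 + 7×6 = 149
F: 9×4 + 7×6 + 10×3 + 9×1 + 8×3 + 7×4 = 169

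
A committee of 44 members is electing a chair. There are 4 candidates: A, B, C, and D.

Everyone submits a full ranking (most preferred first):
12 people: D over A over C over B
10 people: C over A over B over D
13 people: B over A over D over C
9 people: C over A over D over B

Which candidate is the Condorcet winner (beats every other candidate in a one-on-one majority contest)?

A

A vs B: 31–13
A vs C: 25–19
A vs D: 32–12
A beats every other candidate.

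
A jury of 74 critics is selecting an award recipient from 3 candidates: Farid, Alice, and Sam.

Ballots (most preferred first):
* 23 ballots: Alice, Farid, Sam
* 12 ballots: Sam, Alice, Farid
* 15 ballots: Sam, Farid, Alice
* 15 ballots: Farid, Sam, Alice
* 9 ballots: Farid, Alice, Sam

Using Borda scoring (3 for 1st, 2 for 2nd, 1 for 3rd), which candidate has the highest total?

Farid

Farid: 23×2 + 12×1 + 15×2 + 15×3 + 9×3 = 160
Alice: 23×3 + 12×2 + 15×1 + 15×1 + 9×2 = 141
Sam: 23×1 + 12×3 + 15×3 + 15×2 + 9×1 = 143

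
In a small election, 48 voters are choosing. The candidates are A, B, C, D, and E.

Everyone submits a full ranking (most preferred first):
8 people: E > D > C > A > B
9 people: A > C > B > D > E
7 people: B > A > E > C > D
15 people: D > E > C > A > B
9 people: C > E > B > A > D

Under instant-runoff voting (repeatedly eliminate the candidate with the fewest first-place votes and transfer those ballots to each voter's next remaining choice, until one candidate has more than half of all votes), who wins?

A

Round 1: A 9, B 7, C 9, D 15, E 8. B eliminated.
Round 2: A 16, C 9, D 15, E 8. E eliminated.
Round 3: A 16, C 9, D 23. C eliminated.
Round 4: A 25, D 23. A has a majority (≥25).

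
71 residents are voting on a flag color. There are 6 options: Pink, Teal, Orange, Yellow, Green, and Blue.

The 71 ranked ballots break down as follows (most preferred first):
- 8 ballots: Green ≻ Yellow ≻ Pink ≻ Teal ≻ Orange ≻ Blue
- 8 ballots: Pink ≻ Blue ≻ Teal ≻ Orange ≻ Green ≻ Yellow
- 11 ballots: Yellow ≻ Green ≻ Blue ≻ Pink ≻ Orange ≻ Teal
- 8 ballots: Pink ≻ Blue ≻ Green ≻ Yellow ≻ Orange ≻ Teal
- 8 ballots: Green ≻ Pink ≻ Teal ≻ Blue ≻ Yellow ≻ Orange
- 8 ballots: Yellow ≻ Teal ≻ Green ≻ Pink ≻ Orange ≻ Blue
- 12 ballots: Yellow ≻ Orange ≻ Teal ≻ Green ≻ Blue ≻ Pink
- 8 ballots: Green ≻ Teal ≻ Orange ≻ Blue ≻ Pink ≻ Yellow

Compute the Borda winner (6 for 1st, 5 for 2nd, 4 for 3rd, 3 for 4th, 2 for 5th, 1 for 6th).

Green

Pink: 8×4 + 8×6 + 11×3 + 8×6 + 8×5 + 8×3 + 12×1 + 8×2 = 253
Teal: 8×3 + 8×4 + 11×1 + 8×1 + 8×4 + 8×5 + 12×4 + 8×5 = 235
Orange: 8×2 + 8×3 + 11×2 + 8×2 + 8×1 + 8×2 + 12×5 + 8×4 = 194
Yellow: 8×5 + 8×1 + 11×6 + 8×3 + 8×2 + 8×6 + 12×6 + 8×1 = 282
Green: 8×6 + 8×2 + 11×5 + 8×4 + 8×6 + 8×4 + 12×3 + 8×6 = 315
Blue: 8×1 + 8×5 + 11×4 + 8×5 + 8×3 + 8×1 + 12×2 + 8×3 = 212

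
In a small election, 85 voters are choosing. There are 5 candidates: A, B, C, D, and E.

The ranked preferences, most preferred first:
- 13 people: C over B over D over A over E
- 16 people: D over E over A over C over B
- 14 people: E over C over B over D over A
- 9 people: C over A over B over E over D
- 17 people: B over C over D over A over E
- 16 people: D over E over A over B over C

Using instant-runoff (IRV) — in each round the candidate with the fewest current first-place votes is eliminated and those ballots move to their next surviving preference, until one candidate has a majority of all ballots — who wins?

Round 1: A 0, B 17, C 22, D 32, E 14. A eliminated.
Round 2: B 17, C 22, D 32, E 14. E eliminated.
Round 3: B 17, C 36, D 32. B eliminated.
Round 4: C 53, D 32. C has a majority (≥43).

C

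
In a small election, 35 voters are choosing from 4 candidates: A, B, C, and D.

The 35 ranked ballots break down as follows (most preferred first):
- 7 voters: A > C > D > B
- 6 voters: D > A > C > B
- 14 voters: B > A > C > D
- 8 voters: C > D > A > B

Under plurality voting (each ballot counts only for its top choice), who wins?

B

First-place votes: A 7, B 14, C 8, D 6.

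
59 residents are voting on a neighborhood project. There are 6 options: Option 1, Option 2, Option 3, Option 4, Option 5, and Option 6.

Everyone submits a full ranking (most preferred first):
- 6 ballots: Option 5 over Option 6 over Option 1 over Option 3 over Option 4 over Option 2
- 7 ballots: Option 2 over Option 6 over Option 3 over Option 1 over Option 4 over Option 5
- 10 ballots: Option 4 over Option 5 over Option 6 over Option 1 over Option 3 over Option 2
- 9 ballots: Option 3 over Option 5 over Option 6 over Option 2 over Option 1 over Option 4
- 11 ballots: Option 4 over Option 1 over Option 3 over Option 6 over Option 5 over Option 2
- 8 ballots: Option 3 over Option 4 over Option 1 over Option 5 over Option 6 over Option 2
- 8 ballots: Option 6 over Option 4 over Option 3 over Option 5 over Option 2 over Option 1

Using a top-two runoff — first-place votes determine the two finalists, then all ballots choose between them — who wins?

Option 3

Round 1 first-place votes: Option 1 0, Option 2 7, Option 3 17, Option 4 21, Option 5 6, Option 6 8. Option 4 and Option 3 advance.
Runoff: Option 4 is ranked above Option 3 on 29 ballots, Option 3 above Option 4 on 30.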